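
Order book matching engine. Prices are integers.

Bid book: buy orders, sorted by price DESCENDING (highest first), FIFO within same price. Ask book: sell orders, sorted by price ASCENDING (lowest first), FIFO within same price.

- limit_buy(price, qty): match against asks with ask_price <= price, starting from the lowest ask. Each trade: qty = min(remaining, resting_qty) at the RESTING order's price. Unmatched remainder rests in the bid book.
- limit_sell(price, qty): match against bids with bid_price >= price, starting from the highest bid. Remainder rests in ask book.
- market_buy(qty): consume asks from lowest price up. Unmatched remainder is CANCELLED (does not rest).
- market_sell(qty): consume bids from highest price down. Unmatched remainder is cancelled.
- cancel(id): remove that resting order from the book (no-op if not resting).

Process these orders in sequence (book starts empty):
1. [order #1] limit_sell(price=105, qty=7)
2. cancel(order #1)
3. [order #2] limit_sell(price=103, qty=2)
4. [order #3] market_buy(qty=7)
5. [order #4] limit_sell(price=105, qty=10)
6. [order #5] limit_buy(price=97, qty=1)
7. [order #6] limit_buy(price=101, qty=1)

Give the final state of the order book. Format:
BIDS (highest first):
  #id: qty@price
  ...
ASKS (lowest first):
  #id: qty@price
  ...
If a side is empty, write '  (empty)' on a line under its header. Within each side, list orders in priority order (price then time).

Answer: BIDS (highest first):
  #6: 1@101
  #5: 1@97
ASKS (lowest first):
  #4: 10@105

Derivation:
After op 1 [order #1] limit_sell(price=105, qty=7): fills=none; bids=[-] asks=[#1:7@105]
After op 2 cancel(order #1): fills=none; bids=[-] asks=[-]
After op 3 [order #2] limit_sell(price=103, qty=2): fills=none; bids=[-] asks=[#2:2@103]
After op 4 [order #3] market_buy(qty=7): fills=#3x#2:2@103; bids=[-] asks=[-]
After op 5 [order #4] limit_sell(price=105, qty=10): fills=none; bids=[-] asks=[#4:10@105]
After op 6 [order #5] limit_buy(price=97, qty=1): fills=none; bids=[#5:1@97] asks=[#4:10@105]
After op 7 [order #6] limit_buy(price=101, qty=1): fills=none; bids=[#6:1@101 #5:1@97] asks=[#4:10@105]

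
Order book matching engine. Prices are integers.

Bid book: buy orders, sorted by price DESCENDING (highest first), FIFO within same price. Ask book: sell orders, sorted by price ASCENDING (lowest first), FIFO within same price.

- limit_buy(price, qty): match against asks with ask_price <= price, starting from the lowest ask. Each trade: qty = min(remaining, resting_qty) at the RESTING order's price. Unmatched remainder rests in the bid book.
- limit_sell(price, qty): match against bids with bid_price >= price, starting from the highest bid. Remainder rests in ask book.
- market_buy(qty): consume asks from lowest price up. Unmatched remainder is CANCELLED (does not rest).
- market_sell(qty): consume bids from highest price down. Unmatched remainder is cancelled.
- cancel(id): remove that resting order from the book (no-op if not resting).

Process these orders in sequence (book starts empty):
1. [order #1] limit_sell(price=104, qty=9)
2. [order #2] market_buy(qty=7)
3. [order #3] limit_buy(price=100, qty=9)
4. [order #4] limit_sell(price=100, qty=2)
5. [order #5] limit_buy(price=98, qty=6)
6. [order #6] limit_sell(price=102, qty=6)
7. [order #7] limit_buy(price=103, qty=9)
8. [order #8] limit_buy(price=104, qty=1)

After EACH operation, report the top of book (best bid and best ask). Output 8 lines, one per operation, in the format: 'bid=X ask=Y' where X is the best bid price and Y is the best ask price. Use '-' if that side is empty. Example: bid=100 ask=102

Answer: bid=- ask=104
bid=- ask=104
bid=100 ask=104
bid=100 ask=104
bid=100 ask=104
bid=100 ask=102
bid=103 ask=104
bid=103 ask=104

Derivation:
After op 1 [order #1] limit_sell(price=104, qty=9): fills=none; bids=[-] asks=[#1:9@104]
After op 2 [order #2] market_buy(qty=7): fills=#2x#1:7@104; bids=[-] asks=[#1:2@104]
After op 3 [order #3] limit_buy(price=100, qty=9): fills=none; bids=[#3:9@100] asks=[#1:2@104]
After op 4 [order #4] limit_sell(price=100, qty=2): fills=#3x#4:2@100; bids=[#3:7@100] asks=[#1:2@104]
After op 5 [order #5] limit_buy(price=98, qty=6): fills=none; bids=[#3:7@100 #5:6@98] asks=[#1:2@104]
After op 6 [order #6] limit_sell(price=102, qty=6): fills=none; bids=[#3:7@100 #5:6@98] asks=[#6:6@102 #1:2@104]
After op 7 [order #7] limit_buy(price=103, qty=9): fills=#7x#6:6@102; bids=[#7:3@103 #3:7@100 #5:6@98] asks=[#1:2@104]
After op 8 [order #8] limit_buy(price=104, qty=1): fills=#8x#1:1@104; bids=[#7:3@103 #3:7@100 #5:6@98] asks=[#1:1@104]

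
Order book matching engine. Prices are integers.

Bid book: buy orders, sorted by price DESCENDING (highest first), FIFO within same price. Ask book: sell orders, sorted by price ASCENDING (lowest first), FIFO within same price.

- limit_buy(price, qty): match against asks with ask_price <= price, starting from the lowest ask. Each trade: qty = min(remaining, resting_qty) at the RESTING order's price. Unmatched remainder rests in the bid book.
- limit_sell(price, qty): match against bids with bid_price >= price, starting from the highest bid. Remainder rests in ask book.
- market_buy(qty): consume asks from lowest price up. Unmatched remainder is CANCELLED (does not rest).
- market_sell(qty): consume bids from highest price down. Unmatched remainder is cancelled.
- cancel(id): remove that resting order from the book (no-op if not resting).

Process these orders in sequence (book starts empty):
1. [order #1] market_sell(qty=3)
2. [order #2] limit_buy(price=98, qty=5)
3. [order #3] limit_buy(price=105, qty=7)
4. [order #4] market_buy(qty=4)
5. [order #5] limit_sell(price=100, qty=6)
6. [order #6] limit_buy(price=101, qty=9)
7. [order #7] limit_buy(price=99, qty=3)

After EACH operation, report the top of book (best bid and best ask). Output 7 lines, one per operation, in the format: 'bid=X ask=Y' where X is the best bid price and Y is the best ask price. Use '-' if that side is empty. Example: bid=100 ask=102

Answer: bid=- ask=-
bid=98 ask=-
bid=105 ask=-
bid=105 ask=-
bid=105 ask=-
bid=105 ask=-
bid=105 ask=-

Derivation:
After op 1 [order #1] market_sell(qty=3): fills=none; bids=[-] asks=[-]
After op 2 [order #2] limit_buy(price=98, qty=5): fills=none; bids=[#2:5@98] asks=[-]
After op 3 [order #3] limit_buy(price=105, qty=7): fills=none; bids=[#3:7@105 #2:5@98] asks=[-]
After op 4 [order #4] market_buy(qty=4): fills=none; bids=[#3:7@105 #2:5@98] asks=[-]
After op 5 [order #5] limit_sell(price=100, qty=6): fills=#3x#5:6@105; bids=[#3:1@105 #2:5@98] asks=[-]
After op 6 [order #6] limit_buy(price=101, qty=9): fills=none; bids=[#3:1@105 #6:9@101 #2:5@98] asks=[-]
After op 7 [order #7] limit_buy(price=99, qty=3): fills=none; bids=[#3:1@105 #6:9@101 #7:3@99 #2:5@98] asks=[-]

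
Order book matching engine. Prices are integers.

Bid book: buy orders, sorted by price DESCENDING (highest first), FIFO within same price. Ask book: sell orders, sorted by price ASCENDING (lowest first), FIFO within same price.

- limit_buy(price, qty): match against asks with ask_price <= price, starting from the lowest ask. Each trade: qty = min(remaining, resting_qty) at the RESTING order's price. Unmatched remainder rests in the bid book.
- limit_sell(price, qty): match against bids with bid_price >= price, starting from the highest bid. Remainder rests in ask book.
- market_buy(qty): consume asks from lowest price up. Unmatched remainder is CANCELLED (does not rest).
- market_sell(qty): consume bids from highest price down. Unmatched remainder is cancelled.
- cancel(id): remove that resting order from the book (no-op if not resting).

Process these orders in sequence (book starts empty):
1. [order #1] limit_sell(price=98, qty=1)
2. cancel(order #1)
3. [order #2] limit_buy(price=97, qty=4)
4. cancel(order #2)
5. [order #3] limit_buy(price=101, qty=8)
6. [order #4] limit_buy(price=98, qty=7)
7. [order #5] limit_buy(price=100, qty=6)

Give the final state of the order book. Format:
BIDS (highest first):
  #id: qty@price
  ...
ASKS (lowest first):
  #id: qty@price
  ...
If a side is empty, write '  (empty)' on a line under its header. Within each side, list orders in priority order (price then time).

After op 1 [order #1] limit_sell(price=98, qty=1): fills=none; bids=[-] asks=[#1:1@98]
After op 2 cancel(order #1): fills=none; bids=[-] asks=[-]
After op 3 [order #2] limit_buy(price=97, qty=4): fills=none; bids=[#2:4@97] asks=[-]
After op 4 cancel(order #2): fills=none; bids=[-] asks=[-]
After op 5 [order #3] limit_buy(price=101, qty=8): fills=none; bids=[#3:8@101] asks=[-]
After op 6 [order #4] limit_buy(price=98, qty=7): fills=none; bids=[#3:8@101 #4:7@98] asks=[-]
After op 7 [order #5] limit_buy(price=100, qty=6): fills=none; bids=[#3:8@101 #5:6@100 #4:7@98] asks=[-]

Answer: BIDS (highest first):
  #3: 8@101
  #5: 6@100
  #4: 7@98
ASKS (lowest first):
  (empty)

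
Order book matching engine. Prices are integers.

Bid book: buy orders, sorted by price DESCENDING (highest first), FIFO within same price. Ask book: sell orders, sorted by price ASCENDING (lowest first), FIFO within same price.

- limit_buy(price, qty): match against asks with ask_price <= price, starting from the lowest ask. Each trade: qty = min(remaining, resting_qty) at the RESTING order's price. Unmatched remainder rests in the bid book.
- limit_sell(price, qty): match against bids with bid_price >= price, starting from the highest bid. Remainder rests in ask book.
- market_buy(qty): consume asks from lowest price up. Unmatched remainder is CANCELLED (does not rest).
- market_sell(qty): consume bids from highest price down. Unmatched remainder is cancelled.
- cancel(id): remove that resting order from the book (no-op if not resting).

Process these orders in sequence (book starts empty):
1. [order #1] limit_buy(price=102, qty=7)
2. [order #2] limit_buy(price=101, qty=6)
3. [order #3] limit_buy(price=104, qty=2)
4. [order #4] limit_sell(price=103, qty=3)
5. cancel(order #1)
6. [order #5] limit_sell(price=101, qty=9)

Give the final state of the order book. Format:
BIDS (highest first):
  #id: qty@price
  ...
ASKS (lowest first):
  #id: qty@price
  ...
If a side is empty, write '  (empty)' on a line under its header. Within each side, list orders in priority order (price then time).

Answer: BIDS (highest first):
  (empty)
ASKS (lowest first):
  #5: 3@101
  #4: 1@103

Derivation:
After op 1 [order #1] limit_buy(price=102, qty=7): fills=none; bids=[#1:7@102] asks=[-]
After op 2 [order #2] limit_buy(price=101, qty=6): fills=none; bids=[#1:7@102 #2:6@101] asks=[-]
After op 3 [order #3] limit_buy(price=104, qty=2): fills=none; bids=[#3:2@104 #1:7@102 #2:6@101] asks=[-]
After op 4 [order #4] limit_sell(price=103, qty=3): fills=#3x#4:2@104; bids=[#1:7@102 #2:6@101] asks=[#4:1@103]
After op 5 cancel(order #1): fills=none; bids=[#2:6@101] asks=[#4:1@103]
After op 6 [order #5] limit_sell(price=101, qty=9): fills=#2x#5:6@101; bids=[-] asks=[#5:3@101 #4:1@103]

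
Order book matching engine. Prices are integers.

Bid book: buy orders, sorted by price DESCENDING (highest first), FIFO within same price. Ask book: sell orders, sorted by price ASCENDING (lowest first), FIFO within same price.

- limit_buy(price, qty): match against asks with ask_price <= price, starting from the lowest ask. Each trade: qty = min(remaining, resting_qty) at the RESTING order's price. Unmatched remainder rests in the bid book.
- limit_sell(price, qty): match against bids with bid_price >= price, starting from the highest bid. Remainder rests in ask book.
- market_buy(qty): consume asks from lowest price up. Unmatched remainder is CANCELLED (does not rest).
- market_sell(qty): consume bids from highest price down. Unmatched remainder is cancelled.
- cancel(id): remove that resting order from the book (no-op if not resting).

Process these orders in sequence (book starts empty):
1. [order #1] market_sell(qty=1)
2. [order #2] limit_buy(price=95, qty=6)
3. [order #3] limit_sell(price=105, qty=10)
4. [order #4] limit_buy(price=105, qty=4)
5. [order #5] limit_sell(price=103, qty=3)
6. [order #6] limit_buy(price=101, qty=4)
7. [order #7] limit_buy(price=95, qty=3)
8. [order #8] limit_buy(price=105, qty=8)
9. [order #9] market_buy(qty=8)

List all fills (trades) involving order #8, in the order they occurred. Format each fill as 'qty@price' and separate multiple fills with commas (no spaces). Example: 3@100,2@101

After op 1 [order #1] market_sell(qty=1): fills=none; bids=[-] asks=[-]
After op 2 [order #2] limit_buy(price=95, qty=6): fills=none; bids=[#2:6@95] asks=[-]
After op 3 [order #3] limit_sell(price=105, qty=10): fills=none; bids=[#2:6@95] asks=[#3:10@105]
After op 4 [order #4] limit_buy(price=105, qty=4): fills=#4x#3:4@105; bids=[#2:6@95] asks=[#3:6@105]
After op 5 [order #5] limit_sell(price=103, qty=3): fills=none; bids=[#2:6@95] asks=[#5:3@103 #3:6@105]
After op 6 [order #6] limit_buy(price=101, qty=4): fills=none; bids=[#6:4@101 #2:6@95] asks=[#5:3@103 #3:6@105]
After op 7 [order #7] limit_buy(price=95, qty=3): fills=none; bids=[#6:4@101 #2:6@95 #7:3@95] asks=[#5:3@103 #3:6@105]
After op 8 [order #8] limit_buy(price=105, qty=8): fills=#8x#5:3@103 #8x#3:5@105; bids=[#6:4@101 #2:6@95 #7:3@95] asks=[#3:1@105]
After op 9 [order #9] market_buy(qty=8): fills=#9x#3:1@105; bids=[#6:4@101 #2:6@95 #7:3@95] asks=[-]

Answer: 3@103,5@105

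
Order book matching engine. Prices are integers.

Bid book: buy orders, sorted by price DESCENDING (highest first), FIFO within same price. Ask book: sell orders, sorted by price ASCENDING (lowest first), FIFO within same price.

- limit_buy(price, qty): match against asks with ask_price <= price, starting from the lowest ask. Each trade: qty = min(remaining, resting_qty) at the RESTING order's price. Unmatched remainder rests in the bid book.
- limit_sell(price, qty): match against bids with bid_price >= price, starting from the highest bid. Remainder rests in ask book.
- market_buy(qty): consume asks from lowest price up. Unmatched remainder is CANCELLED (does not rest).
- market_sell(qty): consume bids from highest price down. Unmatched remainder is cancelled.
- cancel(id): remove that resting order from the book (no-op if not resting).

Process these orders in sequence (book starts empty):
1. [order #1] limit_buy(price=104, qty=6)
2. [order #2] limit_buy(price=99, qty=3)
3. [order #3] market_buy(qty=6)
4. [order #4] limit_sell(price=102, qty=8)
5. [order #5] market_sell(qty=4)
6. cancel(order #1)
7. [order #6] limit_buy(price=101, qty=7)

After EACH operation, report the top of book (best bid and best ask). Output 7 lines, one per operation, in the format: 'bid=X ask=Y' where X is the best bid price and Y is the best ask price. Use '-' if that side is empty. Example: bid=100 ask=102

After op 1 [order #1] limit_buy(price=104, qty=6): fills=none; bids=[#1:6@104] asks=[-]
After op 2 [order #2] limit_buy(price=99, qty=3): fills=none; bids=[#1:6@104 #2:3@99] asks=[-]
After op 3 [order #3] market_buy(qty=6): fills=none; bids=[#1:6@104 #2:3@99] asks=[-]
After op 4 [order #4] limit_sell(price=102, qty=8): fills=#1x#4:6@104; bids=[#2:3@99] asks=[#4:2@102]
After op 5 [order #5] market_sell(qty=4): fills=#2x#5:3@99; bids=[-] asks=[#4:2@102]
After op 6 cancel(order #1): fills=none; bids=[-] asks=[#4:2@102]
After op 7 [order #6] limit_buy(price=101, qty=7): fills=none; bids=[#6:7@101] asks=[#4:2@102]

Answer: bid=104 ask=-
bid=104 ask=-
bid=104 ask=-
bid=99 ask=102
bid=- ask=102
bid=- ask=102
bid=101 ask=102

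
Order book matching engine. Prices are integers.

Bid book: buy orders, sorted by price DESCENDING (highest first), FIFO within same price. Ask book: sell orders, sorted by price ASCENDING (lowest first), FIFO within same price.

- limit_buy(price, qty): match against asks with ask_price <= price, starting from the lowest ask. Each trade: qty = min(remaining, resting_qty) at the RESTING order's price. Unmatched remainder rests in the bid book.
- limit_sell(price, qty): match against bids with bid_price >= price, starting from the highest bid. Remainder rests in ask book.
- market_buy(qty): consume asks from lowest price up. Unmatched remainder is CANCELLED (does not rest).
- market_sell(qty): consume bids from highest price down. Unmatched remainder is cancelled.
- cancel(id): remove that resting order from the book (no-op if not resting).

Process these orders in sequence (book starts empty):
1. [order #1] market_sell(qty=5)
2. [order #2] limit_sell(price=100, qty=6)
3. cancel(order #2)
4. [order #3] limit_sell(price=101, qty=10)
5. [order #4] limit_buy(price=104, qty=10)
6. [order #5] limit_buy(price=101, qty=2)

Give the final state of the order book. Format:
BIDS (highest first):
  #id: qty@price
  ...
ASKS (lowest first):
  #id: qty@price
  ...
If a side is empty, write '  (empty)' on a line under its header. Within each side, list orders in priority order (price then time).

Answer: BIDS (highest first):
  #5: 2@101
ASKS (lowest first):
  (empty)

Derivation:
After op 1 [order #1] market_sell(qty=5): fills=none; bids=[-] asks=[-]
After op 2 [order #2] limit_sell(price=100, qty=6): fills=none; bids=[-] asks=[#2:6@100]
After op 3 cancel(order #2): fills=none; bids=[-] asks=[-]
After op 4 [order #3] limit_sell(price=101, qty=10): fills=none; bids=[-] asks=[#3:10@101]
After op 5 [order #4] limit_buy(price=104, qty=10): fills=#4x#3:10@101; bids=[-] asks=[-]
After op 6 [order #5] limit_buy(price=101, qty=2): fills=none; bids=[#5:2@101] asks=[-]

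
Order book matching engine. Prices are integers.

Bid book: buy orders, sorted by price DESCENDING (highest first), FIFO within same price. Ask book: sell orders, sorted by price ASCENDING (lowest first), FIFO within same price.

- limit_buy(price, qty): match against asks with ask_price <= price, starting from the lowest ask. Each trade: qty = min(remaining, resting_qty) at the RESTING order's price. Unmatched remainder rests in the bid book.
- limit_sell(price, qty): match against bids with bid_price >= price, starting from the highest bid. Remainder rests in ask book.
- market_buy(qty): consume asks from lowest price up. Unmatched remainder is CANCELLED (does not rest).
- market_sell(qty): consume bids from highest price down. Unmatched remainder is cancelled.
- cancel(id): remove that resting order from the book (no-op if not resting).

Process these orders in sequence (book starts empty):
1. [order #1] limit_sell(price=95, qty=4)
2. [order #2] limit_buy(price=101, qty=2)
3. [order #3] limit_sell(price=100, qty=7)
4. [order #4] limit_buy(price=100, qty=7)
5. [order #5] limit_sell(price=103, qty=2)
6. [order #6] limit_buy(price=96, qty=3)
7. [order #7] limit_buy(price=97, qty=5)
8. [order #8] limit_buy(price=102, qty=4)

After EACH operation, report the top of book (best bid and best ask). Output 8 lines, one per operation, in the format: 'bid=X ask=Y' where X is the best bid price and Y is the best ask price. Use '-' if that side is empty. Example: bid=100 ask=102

Answer: bid=- ask=95
bid=- ask=95
bid=- ask=95
bid=- ask=100
bid=- ask=100
bid=96 ask=100
bid=97 ask=100
bid=102 ask=103

Derivation:
After op 1 [order #1] limit_sell(price=95, qty=4): fills=none; bids=[-] asks=[#1:4@95]
After op 2 [order #2] limit_buy(price=101, qty=2): fills=#2x#1:2@95; bids=[-] asks=[#1:2@95]
After op 3 [order #3] limit_sell(price=100, qty=7): fills=none; bids=[-] asks=[#1:2@95 #3:7@100]
After op 4 [order #4] limit_buy(price=100, qty=7): fills=#4x#1:2@95 #4x#3:5@100; bids=[-] asks=[#3:2@100]
After op 5 [order #5] limit_sell(price=103, qty=2): fills=none; bids=[-] asks=[#3:2@100 #5:2@103]
After op 6 [order #6] limit_buy(price=96, qty=3): fills=none; bids=[#6:3@96] asks=[#3:2@100 #5:2@103]
After op 7 [order #7] limit_buy(price=97, qty=5): fills=none; bids=[#7:5@97 #6:3@96] asks=[#3:2@100 #5:2@103]
After op 8 [order #8] limit_buy(price=102, qty=4): fills=#8x#3:2@100; bids=[#8:2@102 #7:5@97 #6:3@96] asks=[#5:2@103]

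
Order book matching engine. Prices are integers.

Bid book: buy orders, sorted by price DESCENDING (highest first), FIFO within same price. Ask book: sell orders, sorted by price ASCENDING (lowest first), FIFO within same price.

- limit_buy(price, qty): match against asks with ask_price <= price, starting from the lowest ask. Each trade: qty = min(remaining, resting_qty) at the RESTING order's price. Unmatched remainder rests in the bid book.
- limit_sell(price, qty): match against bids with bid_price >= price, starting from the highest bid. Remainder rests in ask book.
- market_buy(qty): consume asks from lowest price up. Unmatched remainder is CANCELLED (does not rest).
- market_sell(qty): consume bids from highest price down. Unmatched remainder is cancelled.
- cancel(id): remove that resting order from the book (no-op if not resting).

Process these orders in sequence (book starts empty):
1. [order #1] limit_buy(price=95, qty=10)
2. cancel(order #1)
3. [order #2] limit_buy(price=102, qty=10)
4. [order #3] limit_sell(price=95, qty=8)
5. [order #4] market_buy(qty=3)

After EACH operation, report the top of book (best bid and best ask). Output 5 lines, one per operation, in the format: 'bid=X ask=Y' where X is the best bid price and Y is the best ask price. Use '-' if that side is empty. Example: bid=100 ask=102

After op 1 [order #1] limit_buy(price=95, qty=10): fills=none; bids=[#1:10@95] asks=[-]
After op 2 cancel(order #1): fills=none; bids=[-] asks=[-]
After op 3 [order #2] limit_buy(price=102, qty=10): fills=none; bids=[#2:10@102] asks=[-]
After op 4 [order #3] limit_sell(price=95, qty=8): fills=#2x#3:8@102; bids=[#2:2@102] asks=[-]
After op 5 [order #4] market_buy(qty=3): fills=none; bids=[#2:2@102] asks=[-]

Answer: bid=95 ask=-
bid=- ask=-
bid=102 ask=-
bid=102 ask=-
bid=102 ask=-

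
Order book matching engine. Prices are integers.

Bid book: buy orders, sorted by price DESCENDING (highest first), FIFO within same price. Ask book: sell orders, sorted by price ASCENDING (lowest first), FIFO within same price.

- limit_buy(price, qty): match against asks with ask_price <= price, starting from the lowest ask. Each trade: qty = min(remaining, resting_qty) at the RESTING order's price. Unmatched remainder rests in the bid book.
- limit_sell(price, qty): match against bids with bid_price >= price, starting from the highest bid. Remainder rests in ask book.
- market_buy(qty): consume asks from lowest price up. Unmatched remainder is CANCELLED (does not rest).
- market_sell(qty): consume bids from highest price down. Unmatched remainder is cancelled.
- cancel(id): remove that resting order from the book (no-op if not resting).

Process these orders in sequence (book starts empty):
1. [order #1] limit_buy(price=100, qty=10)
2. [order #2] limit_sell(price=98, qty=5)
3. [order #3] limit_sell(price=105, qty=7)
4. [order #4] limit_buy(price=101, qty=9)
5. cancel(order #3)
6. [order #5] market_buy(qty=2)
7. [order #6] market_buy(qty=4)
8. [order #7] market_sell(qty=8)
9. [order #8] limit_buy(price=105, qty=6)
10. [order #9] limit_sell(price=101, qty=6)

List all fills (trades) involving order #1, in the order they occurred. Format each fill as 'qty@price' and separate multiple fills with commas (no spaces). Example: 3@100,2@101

After op 1 [order #1] limit_buy(price=100, qty=10): fills=none; bids=[#1:10@100] asks=[-]
After op 2 [order #2] limit_sell(price=98, qty=5): fills=#1x#2:5@100; bids=[#1:5@100] asks=[-]
After op 3 [order #3] limit_sell(price=105, qty=7): fills=none; bids=[#1:5@100] asks=[#3:7@105]
After op 4 [order #4] limit_buy(price=101, qty=9): fills=none; bids=[#4:9@101 #1:5@100] asks=[#3:7@105]
After op 5 cancel(order #3): fills=none; bids=[#4:9@101 #1:5@100] asks=[-]
After op 6 [order #5] market_buy(qty=2): fills=none; bids=[#4:9@101 #1:5@100] asks=[-]
After op 7 [order #6] market_buy(qty=4): fills=none; bids=[#4:9@101 #1:5@100] asks=[-]
After op 8 [order #7] market_sell(qty=8): fills=#4x#7:8@101; bids=[#4:1@101 #1:5@100] asks=[-]
After op 9 [order #8] limit_buy(price=105, qty=6): fills=none; bids=[#8:6@105 #4:1@101 #1:5@100] asks=[-]
After op 10 [order #9] limit_sell(price=101, qty=6): fills=#8x#9:6@105; bids=[#4:1@101 #1:5@100] asks=[-]

Answer: 5@100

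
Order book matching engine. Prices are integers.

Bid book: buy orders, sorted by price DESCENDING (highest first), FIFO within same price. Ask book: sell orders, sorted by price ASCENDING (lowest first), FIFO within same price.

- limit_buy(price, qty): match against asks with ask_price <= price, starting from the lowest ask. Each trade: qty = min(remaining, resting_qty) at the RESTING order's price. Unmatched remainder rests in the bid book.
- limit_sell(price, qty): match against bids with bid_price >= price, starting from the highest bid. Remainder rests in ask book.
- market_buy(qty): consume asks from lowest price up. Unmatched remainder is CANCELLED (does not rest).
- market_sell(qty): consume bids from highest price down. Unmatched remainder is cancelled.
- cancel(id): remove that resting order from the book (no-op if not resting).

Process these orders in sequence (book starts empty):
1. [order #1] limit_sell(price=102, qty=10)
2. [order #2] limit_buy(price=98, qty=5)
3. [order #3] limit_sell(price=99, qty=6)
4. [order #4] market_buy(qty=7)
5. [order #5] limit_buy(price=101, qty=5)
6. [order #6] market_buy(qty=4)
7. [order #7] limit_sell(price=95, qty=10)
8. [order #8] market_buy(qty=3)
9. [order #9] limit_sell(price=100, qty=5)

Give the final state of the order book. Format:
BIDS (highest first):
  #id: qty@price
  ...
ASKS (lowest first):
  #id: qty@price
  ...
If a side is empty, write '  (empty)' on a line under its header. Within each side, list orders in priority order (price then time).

After op 1 [order #1] limit_sell(price=102, qty=10): fills=none; bids=[-] asks=[#1:10@102]
After op 2 [order #2] limit_buy(price=98, qty=5): fills=none; bids=[#2:5@98] asks=[#1:10@102]
After op 3 [order #3] limit_sell(price=99, qty=6): fills=none; bids=[#2:5@98] asks=[#3:6@99 #1:10@102]
After op 4 [order #4] market_buy(qty=7): fills=#4x#3:6@99 #4x#1:1@102; bids=[#2:5@98] asks=[#1:9@102]
After op 5 [order #5] limit_buy(price=101, qty=5): fills=none; bids=[#5:5@101 #2:5@98] asks=[#1:9@102]
After op 6 [order #6] market_buy(qty=4): fills=#6x#1:4@102; bids=[#5:5@101 #2:5@98] asks=[#1:5@102]
After op 7 [order #7] limit_sell(price=95, qty=10): fills=#5x#7:5@101 #2x#7:5@98; bids=[-] asks=[#1:5@102]
After op 8 [order #8] market_buy(qty=3): fills=#8x#1:3@102; bids=[-] asks=[#1:2@102]
After op 9 [order #9] limit_sell(price=100, qty=5): fills=none; bids=[-] asks=[#9:5@100 #1:2@102]

Answer: BIDS (highest first):
  (empty)
ASKS (lowest first):
  #9: 5@100
  #1: 2@102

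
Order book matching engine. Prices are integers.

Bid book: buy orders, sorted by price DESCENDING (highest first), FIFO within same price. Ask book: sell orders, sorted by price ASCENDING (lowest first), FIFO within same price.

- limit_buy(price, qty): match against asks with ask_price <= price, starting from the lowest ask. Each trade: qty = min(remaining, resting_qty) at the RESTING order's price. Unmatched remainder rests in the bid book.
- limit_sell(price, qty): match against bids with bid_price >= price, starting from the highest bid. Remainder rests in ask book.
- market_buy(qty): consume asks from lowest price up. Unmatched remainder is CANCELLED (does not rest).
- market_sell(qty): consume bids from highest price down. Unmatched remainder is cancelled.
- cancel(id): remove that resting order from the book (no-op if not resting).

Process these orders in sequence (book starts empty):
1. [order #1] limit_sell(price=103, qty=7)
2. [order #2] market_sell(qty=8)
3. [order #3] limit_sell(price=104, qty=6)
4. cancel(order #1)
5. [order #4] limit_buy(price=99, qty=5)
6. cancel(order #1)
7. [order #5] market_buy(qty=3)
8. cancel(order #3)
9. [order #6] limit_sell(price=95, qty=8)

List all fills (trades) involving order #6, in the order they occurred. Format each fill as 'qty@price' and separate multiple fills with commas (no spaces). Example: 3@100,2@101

After op 1 [order #1] limit_sell(price=103, qty=7): fills=none; bids=[-] asks=[#1:7@103]
After op 2 [order #2] market_sell(qty=8): fills=none; bids=[-] asks=[#1:7@103]
After op 3 [order #3] limit_sell(price=104, qty=6): fills=none; bids=[-] asks=[#1:7@103 #3:6@104]
After op 4 cancel(order #1): fills=none; bids=[-] asks=[#3:6@104]
After op 5 [order #4] limit_buy(price=99, qty=5): fills=none; bids=[#4:5@99] asks=[#3:6@104]
After op 6 cancel(order #1): fills=none; bids=[#4:5@99] asks=[#3:6@104]
After op 7 [order #5] market_buy(qty=3): fills=#5x#3:3@104; bids=[#4:5@99] asks=[#3:3@104]
After op 8 cancel(order #3): fills=none; bids=[#4:5@99] asks=[-]
After op 9 [order #6] limit_sell(price=95, qty=8): fills=#4x#6:5@99; bids=[-] asks=[#6:3@95]

Answer: 5@99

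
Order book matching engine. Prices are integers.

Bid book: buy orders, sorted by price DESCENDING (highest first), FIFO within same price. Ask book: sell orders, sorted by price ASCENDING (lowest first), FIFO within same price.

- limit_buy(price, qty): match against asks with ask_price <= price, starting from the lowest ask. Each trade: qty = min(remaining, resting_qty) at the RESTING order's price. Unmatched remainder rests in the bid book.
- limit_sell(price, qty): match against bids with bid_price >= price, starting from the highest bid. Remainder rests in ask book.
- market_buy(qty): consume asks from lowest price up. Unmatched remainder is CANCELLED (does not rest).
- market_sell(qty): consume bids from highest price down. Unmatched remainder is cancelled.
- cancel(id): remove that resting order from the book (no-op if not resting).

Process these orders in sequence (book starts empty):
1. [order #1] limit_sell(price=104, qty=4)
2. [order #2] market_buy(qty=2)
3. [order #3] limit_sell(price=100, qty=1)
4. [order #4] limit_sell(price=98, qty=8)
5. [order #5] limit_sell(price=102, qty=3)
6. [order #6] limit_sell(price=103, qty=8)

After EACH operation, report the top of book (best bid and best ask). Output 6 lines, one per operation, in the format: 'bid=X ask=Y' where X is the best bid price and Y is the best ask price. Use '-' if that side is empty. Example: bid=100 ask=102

After op 1 [order #1] limit_sell(price=104, qty=4): fills=none; bids=[-] asks=[#1:4@104]
After op 2 [order #2] market_buy(qty=2): fills=#2x#1:2@104; bids=[-] asks=[#1:2@104]
After op 3 [order #3] limit_sell(price=100, qty=1): fills=none; bids=[-] asks=[#3:1@100 #1:2@104]
After op 4 [order #4] limit_sell(price=98, qty=8): fills=none; bids=[-] asks=[#4:8@98 #3:1@100 #1:2@104]
After op 5 [order #5] limit_sell(price=102, qty=3): fills=none; bids=[-] asks=[#4:8@98 #3:1@100 #5:3@102 #1:2@104]
After op 6 [order #6] limit_sell(price=103, qty=8): fills=none; bids=[-] asks=[#4:8@98 #3:1@100 #5:3@102 #6:8@103 #1:2@104]

Answer: bid=- ask=104
bid=- ask=104
bid=- ask=100
bid=- ask=98
bid=- ask=98
bid=- ask=98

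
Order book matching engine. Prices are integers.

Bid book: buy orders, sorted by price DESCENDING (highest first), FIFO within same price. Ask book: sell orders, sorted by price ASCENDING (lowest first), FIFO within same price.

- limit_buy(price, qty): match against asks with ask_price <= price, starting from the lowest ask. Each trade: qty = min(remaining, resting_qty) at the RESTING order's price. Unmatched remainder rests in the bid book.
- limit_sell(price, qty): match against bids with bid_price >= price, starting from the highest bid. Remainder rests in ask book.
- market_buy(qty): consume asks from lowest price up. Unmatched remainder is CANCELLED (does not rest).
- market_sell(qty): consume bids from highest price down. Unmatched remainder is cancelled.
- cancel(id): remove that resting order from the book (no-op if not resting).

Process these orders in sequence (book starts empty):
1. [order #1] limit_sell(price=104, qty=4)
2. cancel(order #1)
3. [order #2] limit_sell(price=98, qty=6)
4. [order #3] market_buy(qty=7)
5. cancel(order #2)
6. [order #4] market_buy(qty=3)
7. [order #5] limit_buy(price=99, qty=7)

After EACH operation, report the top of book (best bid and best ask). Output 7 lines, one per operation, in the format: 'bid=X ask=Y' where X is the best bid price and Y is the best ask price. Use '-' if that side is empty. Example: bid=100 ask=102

Answer: bid=- ask=104
bid=- ask=-
bid=- ask=98
bid=- ask=-
bid=- ask=-
bid=- ask=-
bid=99 ask=-

Derivation:
After op 1 [order #1] limit_sell(price=104, qty=4): fills=none; bids=[-] asks=[#1:4@104]
After op 2 cancel(order #1): fills=none; bids=[-] asks=[-]
After op 3 [order #2] limit_sell(price=98, qty=6): fills=none; bids=[-] asks=[#2:6@98]
After op 4 [order #3] market_buy(qty=7): fills=#3x#2:6@98; bids=[-] asks=[-]
After op 5 cancel(order #2): fills=none; bids=[-] asks=[-]
After op 6 [order #4] market_buy(qty=3): fills=none; bids=[-] asks=[-]
After op 7 [order #5] limit_buy(price=99, qty=7): fills=none; bids=[#5:7@99] asks=[-]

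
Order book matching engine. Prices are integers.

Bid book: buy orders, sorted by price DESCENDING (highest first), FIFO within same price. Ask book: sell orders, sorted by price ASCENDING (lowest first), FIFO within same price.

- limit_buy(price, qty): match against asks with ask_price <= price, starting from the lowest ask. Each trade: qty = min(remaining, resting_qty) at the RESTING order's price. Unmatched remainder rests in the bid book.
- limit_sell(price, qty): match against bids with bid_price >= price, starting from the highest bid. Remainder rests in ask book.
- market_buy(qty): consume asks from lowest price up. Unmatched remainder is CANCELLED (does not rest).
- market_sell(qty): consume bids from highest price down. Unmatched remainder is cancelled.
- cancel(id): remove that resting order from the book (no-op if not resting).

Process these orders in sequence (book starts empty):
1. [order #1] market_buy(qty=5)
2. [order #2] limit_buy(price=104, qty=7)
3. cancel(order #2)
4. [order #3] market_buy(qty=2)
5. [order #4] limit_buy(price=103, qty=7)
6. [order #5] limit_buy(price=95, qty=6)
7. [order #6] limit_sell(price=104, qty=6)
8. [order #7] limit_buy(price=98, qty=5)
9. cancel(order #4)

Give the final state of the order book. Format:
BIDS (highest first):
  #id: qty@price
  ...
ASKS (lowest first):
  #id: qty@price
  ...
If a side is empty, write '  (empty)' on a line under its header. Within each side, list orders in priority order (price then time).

Answer: BIDS (highest first):
  #7: 5@98
  #5: 6@95
ASKS (lowest first):
  #6: 6@104

Derivation:
After op 1 [order #1] market_buy(qty=5): fills=none; bids=[-] asks=[-]
After op 2 [order #2] limit_buy(price=104, qty=7): fills=none; bids=[#2:7@104] asks=[-]
After op 3 cancel(order #2): fills=none; bids=[-] asks=[-]
After op 4 [order #3] market_buy(qty=2): fills=none; bids=[-] asks=[-]
After op 5 [order #4] limit_buy(price=103, qty=7): fills=none; bids=[#4:7@103] asks=[-]
After op 6 [order #5] limit_buy(price=95, qty=6): fills=none; bids=[#4:7@103 #5:6@95] asks=[-]
After op 7 [order #6] limit_sell(price=104, qty=6): fills=none; bids=[#4:7@103 #5:6@95] asks=[#6:6@104]
After op 8 [order #7] limit_buy(price=98, qty=5): fills=none; bids=[#4:7@103 #7:5@98 #5:6@95] asks=[#6:6@104]
After op 9 cancel(order #4): fills=none; bids=[#7:5@98 #5:6@95] asks=[#6:6@104]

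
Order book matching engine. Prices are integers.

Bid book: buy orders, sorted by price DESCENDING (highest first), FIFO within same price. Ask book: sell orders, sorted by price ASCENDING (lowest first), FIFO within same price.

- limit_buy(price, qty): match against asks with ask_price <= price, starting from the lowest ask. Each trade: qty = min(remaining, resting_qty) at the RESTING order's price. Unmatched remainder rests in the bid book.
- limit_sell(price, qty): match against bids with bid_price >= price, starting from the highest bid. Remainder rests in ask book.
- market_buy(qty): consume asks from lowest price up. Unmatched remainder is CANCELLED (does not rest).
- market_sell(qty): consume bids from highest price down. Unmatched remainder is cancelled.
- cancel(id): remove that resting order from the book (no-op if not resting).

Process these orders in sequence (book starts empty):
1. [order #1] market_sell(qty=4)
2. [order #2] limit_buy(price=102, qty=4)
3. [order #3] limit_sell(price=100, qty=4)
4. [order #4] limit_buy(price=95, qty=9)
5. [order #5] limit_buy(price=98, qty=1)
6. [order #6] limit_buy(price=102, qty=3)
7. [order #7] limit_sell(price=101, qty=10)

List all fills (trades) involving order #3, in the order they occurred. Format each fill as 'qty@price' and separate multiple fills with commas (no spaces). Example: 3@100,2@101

After op 1 [order #1] market_sell(qty=4): fills=none; bids=[-] asks=[-]
After op 2 [order #2] limit_buy(price=102, qty=4): fills=none; bids=[#2:4@102] asks=[-]
After op 3 [order #3] limit_sell(price=100, qty=4): fills=#2x#3:4@102; bids=[-] asks=[-]
After op 4 [order #4] limit_buy(price=95, qty=9): fills=none; bids=[#4:9@95] asks=[-]
After op 5 [order #5] limit_buy(price=98, qty=1): fills=none; bids=[#5:1@98 #4:9@95] asks=[-]
After op 6 [order #6] limit_buy(price=102, qty=3): fills=none; bids=[#6:3@102 #5:1@98 #4:9@95] asks=[-]
After op 7 [order #7] limit_sell(price=101, qty=10): fills=#6x#7:3@102; bids=[#5:1@98 #4:9@95] asks=[#7:7@101]

Answer: 4@102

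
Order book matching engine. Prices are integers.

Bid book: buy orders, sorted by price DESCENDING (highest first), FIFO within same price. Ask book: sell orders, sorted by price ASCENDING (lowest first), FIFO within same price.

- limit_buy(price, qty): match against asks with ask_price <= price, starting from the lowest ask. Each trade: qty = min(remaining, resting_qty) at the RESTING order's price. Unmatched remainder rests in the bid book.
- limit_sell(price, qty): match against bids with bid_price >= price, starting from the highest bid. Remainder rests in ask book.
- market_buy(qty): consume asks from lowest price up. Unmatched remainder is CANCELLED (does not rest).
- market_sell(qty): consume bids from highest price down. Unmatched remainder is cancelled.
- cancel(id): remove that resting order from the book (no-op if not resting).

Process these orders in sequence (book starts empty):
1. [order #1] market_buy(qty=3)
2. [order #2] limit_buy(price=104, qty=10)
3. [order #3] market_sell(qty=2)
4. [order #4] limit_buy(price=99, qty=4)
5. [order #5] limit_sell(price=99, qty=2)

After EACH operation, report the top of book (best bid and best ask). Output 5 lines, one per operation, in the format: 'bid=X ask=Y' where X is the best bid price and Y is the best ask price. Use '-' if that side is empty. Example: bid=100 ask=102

After op 1 [order #1] market_buy(qty=3): fills=none; bids=[-] asks=[-]
After op 2 [order #2] limit_buy(price=104, qty=10): fills=none; bids=[#2:10@104] asks=[-]
After op 3 [order #3] market_sell(qty=2): fills=#2x#3:2@104; bids=[#2:8@104] asks=[-]
After op 4 [order #4] limit_buy(price=99, qty=4): fills=none; bids=[#2:8@104 #4:4@99] asks=[-]
After op 5 [order #5] limit_sell(price=99, qty=2): fills=#2x#5:2@104; bids=[#2:6@104 #4:4@99] asks=[-]

Answer: bid=- ask=-
bid=104 ask=-
bid=104 ask=-
bid=104 ask=-
bid=104 ask=-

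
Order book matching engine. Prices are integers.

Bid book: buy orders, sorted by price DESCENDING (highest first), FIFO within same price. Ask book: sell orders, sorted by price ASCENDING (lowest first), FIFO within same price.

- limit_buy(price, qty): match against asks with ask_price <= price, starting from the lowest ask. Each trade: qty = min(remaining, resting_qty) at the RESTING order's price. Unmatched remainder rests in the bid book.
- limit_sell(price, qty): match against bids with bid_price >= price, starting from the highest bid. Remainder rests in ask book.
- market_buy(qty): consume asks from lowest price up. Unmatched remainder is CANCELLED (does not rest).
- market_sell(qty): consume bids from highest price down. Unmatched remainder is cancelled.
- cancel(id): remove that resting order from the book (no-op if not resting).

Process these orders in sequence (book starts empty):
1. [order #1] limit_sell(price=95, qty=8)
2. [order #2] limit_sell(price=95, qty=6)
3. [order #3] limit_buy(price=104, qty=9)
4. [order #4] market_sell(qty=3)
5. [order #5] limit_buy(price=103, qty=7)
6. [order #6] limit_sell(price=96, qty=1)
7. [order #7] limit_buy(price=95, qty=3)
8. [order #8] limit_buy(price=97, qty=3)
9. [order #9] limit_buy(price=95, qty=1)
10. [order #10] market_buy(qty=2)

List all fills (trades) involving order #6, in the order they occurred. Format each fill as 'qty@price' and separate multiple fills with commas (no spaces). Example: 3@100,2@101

Answer: 1@103

Derivation:
After op 1 [order #1] limit_sell(price=95, qty=8): fills=none; bids=[-] asks=[#1:8@95]
After op 2 [order #2] limit_sell(price=95, qty=6): fills=none; bids=[-] asks=[#1:8@95 #2:6@95]
After op 3 [order #3] limit_buy(price=104, qty=9): fills=#3x#1:8@95 #3x#2:1@95; bids=[-] asks=[#2:5@95]
After op 4 [order #4] market_sell(qty=3): fills=none; bids=[-] asks=[#2:5@95]
After op 5 [order #5] limit_buy(price=103, qty=7): fills=#5x#2:5@95; bids=[#5:2@103] asks=[-]
After op 6 [order #6] limit_sell(price=96, qty=1): fills=#5x#6:1@103; bids=[#5:1@103] asks=[-]
After op 7 [order #7] limit_buy(price=95, qty=3): fills=none; bids=[#5:1@103 #7:3@95] asks=[-]
After op 8 [order #8] limit_buy(price=97, qty=3): fills=none; bids=[#5:1@103 #8:3@97 #7:3@95] asks=[-]
After op 9 [order #9] limit_buy(price=95, qty=1): fills=none; bids=[#5:1@103 #8:3@97 #7:3@95 #9:1@95] asks=[-]
After op 10 [order #10] market_buy(qty=2): fills=none; bids=[#5:1@103 #8:3@97 #7:3@95 #9:1@95] asks=[-]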